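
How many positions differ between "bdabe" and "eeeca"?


Comparing "bdabe" and "eeeca" position by position:
  Position 0: 'b' vs 'e' => DIFFER
  Position 1: 'd' vs 'e' => DIFFER
  Position 2: 'a' vs 'e' => DIFFER
  Position 3: 'b' vs 'c' => DIFFER
  Position 4: 'e' vs 'a' => DIFFER
Positions that differ: 5

5


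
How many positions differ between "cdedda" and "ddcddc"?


Comparing "cdedda" and "ddcddc" position by position:
  Position 0: 'c' vs 'd' => DIFFER
  Position 1: 'd' vs 'd' => same
  Position 2: 'e' vs 'c' => DIFFER
  Position 3: 'd' vs 'd' => same
  Position 4: 'd' vs 'd' => same
  Position 5: 'a' vs 'c' => DIFFER
Positions that differ: 3

3


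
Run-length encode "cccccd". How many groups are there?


Input: cccccd
Scanning for consecutive runs:
  Group 1: 'c' x 5 (positions 0-4)
  Group 2: 'd' x 1 (positions 5-5)
Total groups: 2

2


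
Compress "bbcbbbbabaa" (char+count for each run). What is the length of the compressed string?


Input: bbcbbbbabaa
Runs:
  'b' x 2 => "b2"
  'c' x 1 => "c1"
  'b' x 4 => "b4"
  'a' x 1 => "a1"
  'b' x 1 => "b1"
  'a' x 2 => "a2"
Compressed: "b2c1b4a1b1a2"
Compressed length: 12

12


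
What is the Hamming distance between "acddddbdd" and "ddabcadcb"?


Comparing "acddddbdd" and "ddabcadcb" position by position:
  Position 0: 'a' vs 'd' => differ
  Position 1: 'c' vs 'd' => differ
  Position 2: 'd' vs 'a' => differ
  Position 3: 'd' vs 'b' => differ
  Position 4: 'd' vs 'c' => differ
  Position 5: 'd' vs 'a' => differ
  Position 6: 'b' vs 'd' => differ
  Position 7: 'd' vs 'c' => differ
  Position 8: 'd' vs 'b' => differ
Total differences (Hamming distance): 9

9


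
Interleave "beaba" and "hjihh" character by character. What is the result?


Interleaving "beaba" and "hjihh":
  Position 0: 'b' from first, 'h' from second => "bh"
  Position 1: 'e' from first, 'j' from second => "ej"
  Position 2: 'a' from first, 'i' from second => "ai"
  Position 3: 'b' from first, 'h' from second => "bh"
  Position 4: 'a' from first, 'h' from second => "ah"
Result: bhejaibhah

bhejaibhah


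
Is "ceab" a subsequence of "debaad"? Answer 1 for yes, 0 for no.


Check if "ceab" is a subsequence of "debaad"
Greedy scan:
  Position 0 ('d'): no match needed
  Position 1 ('e'): no match needed
  Position 2 ('b'): no match needed
  Position 3 ('a'): no match needed
  Position 4 ('a'): no match needed
  Position 5 ('d'): no match needed
Only matched 0/4 characters => not a subsequence

0


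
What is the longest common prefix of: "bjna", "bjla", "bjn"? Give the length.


Words: bjna, bjla, bjn
  Position 0: all 'b' => match
  Position 1: all 'j' => match
  Position 2: ('n', 'l', 'n') => mismatch, stop
LCP = "bj" (length 2)

2


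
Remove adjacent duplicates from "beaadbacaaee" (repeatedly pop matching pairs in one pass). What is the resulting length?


Input: beaadbacaaee
Stack-based adjacent duplicate removal:
  Read 'b': push. Stack: b
  Read 'e': push. Stack: be
  Read 'a': push. Stack: bea
  Read 'a': matches stack top 'a' => pop. Stack: be
  Read 'd': push. Stack: bed
  Read 'b': push. Stack: bedb
  Read 'a': push. Stack: bedba
  Read 'c': push. Stack: bedbac
  Read 'a': push. Stack: bedbaca
  Read 'a': matches stack top 'a' => pop. Stack: bedbac
  Read 'e': push. Stack: bedbace
  Read 'e': matches stack top 'e' => pop. Stack: bedbac
Final stack: "bedbac" (length 6)

6


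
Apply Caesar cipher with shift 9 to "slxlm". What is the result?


Caesar cipher: shift "slxlm" by 9
  's' (pos 18) + 9 = pos 1 = 'b'
  'l' (pos 11) + 9 = pos 20 = 'u'
  'x' (pos 23) + 9 = pos 6 = 'g'
  'l' (pos 11) + 9 = pos 20 = 'u'
  'm' (pos 12) + 9 = pos 21 = 'v'
Result: buguv

buguv


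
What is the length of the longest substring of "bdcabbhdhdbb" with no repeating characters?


Input: "bdcabbhdhdbb"
Sliding window (track last position of each char):
  Position 0 ('b'): window [0,0] length 1 -- new best
  Position 1 ('d'): window [0,1] length 2 -- new best
  Position 2 ('c'): window [0,2] length 3 -- new best
  Position 3 ('a'): window [0,3] length 4 -- new best
  Position 4 ('b'): repeat (last at 0), move window start to 1
  Position 4 ('b'): window [1,4] length 4
  Position 5 ('b'): repeat (last at 4), move window start to 5
  Position 5 ('b'): window [5,5] length 1
  Position 6 ('h'): window [5,6] length 2
  Position 7 ('d'): window [5,7] length 3
  Position 8 ('h'): repeat (last at 6), move window start to 7
  Position 8 ('h'): window [7,8] length 2
  Position 9 ('d'): repeat (last at 7), move window start to 8
  Position 9 ('d'): window [8,9] length 2
  Position 10 ('b'): window [8,10] length 3
  Position 11 ('b'): repeat (last at 10), move window start to 11
  Position 11 ('b'): window [11,11] length 1
Longest substring with no repeats: "bdca" with length 4

4


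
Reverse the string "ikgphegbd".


Input: ikgphegbd
Reading characters right to left:
  Position 8: 'd'
  Position 7: 'b'
  Position 6: 'g'
  Position 5: 'e'
  Position 4: 'h'
  Position 3: 'p'
  Position 2: 'g'
  Position 1: 'k'
  Position 0: 'i'
Reversed: dbgehpgki

dbgehpgki


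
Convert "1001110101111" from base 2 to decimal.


Input: "1001110101111" in base 2
Positional expansion:
  Digit '1' (value 1) x 2^12 = 4096
  Digit '0' (value 0) x 2^11 = 0
  Digit '0' (value 0) x 2^10 = 0
  Digit '1' (value 1) x 2^9 = 512
  Digit '1' (value 1) x 2^8 = 256
  Digit '1' (value 1) x 2^7 = 128
  Digit '0' (value 0) x 2^6 = 0
  Digit '1' (value 1) x 2^5 = 32
  Digit '0' (value 0) x 2^4 = 0
  Digit '1' (value 1) x 2^3 = 8
  Digit '1' (value 1) x 2^2 = 4
  Digit '1' (value 1) x 2^1 = 2
  Digit '1' (value 1) x 2^0 = 1
Sum = 5039

5039


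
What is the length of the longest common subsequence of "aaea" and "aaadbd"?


LCS of "aaea" and "aaadbd"
DP table:
           a    a    a    d    b    d
      0    0    0    0    0    0    0
  a   0    1    1    1    1    1    1
  a   0    1    2    2    2    2    2
  e   0    1    2    2    2    2    2
  a   0    1    2    3    3    3    3
LCS length = dp[4][6] = 3

3


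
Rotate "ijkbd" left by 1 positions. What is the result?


Input: "ijkbd", rotate left by 1
First 1 characters: "i"
Remaining characters: "jkbd"
Concatenate remaining + first: "jkbd" + "i" = "jkbdi"

jkbdi


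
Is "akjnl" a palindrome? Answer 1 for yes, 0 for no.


Input: akjnl
Reversed: lnjka
  Compare pos 0 ('a') with pos 4 ('l'): MISMATCH
  Compare pos 1 ('k') with pos 3 ('n'): MISMATCH
Result: not a palindrome

0


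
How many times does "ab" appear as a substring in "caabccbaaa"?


Searching for "ab" in "caabccbaaa"
Scanning each position:
  Position 0: "ca" => no
  Position 1: "aa" => no
  Position 2: "ab" => MATCH
  Position 3: "bc" => no
  Position 4: "cc" => no
  Position 5: "cb" => no
  Position 6: "ba" => no
  Position 7: "aa" => no
  Position 8: "aa" => no
Total occurrences: 1

1


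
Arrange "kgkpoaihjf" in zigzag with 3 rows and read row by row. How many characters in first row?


Zigzag "kgkpoaihjf" into 3 rows:
Placing characters:
  'k' => row 0
  'g' => row 1
  'k' => row 2
  'p' => row 1
  'o' => row 0
  'a' => row 1
  'i' => row 2
  'h' => row 1
  'j' => row 0
  'f' => row 1
Rows:
  Row 0: "koj"
  Row 1: "gpahf"
  Row 2: "ki"
First row length: 3

3


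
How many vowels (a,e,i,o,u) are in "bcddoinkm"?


Input: bcddoinkm
Checking each character:
  'b' at position 0: consonant
  'c' at position 1: consonant
  'd' at position 2: consonant
  'd' at position 3: consonant
  'o' at position 4: vowel (running total: 1)
  'i' at position 5: vowel (running total: 2)
  'n' at position 6: consonant
  'k' at position 7: consonant
  'm' at position 8: consonant
Total vowels: 2

2


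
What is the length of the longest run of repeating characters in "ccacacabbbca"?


Input: "ccacacabbbca"
Scanning for longest run:
  Position 1 ('c'): continues run of 'c', length=2
  Position 2 ('a'): new char, reset run to 1
  Position 3 ('c'): new char, reset run to 1
  Position 4 ('a'): new char, reset run to 1
  Position 5 ('c'): new char, reset run to 1
  Position 6 ('a'): new char, reset run to 1
  Position 7 ('b'): new char, reset run to 1
  Position 8 ('b'): continues run of 'b', length=2
  Position 9 ('b'): continues run of 'b', length=3
  Position 10 ('c'): new char, reset run to 1
  Position 11 ('a'): new char, reset run to 1
Longest run: 'b' with length 3

3


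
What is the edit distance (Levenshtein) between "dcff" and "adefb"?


Computing edit distance: "dcff" -> "adefb"
DP table:
           a    d    e    f    b
      0    1    2    3    4    5
  d   1    1    1    2    3    4
  c   2    2    2    2    3    4
  f   3    3    3    3    2    3
  f   4    4    4    4    3    3
Edit distance = dp[4][5] = 3

3


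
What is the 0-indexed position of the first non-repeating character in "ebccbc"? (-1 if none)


Input: ebccbc
Character frequencies:
  'b': 2
  'c': 3
  'e': 1
Scanning left to right for freq == 1:
  Position 0 ('e'): unique! => answer = 0

0


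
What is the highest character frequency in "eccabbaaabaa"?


Input: eccabbaaabaa
Character counts:
  'a': 6
  'b': 3
  'c': 2
  'e': 1
Maximum frequency: 6

6


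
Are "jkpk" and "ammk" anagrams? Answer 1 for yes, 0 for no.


Strings: "jkpk", "ammk"
Sorted first:  jkkp
Sorted second: akmm
Differ at position 0: 'j' vs 'a' => not anagrams

0


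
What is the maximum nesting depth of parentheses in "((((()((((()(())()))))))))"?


Input: "((((()((((()(())()))))))))"
Tracking depth:
  Position 0 '(': depth becomes 1
  Position 1 '(': depth becomes 2
  Position 2 '(': depth becomes 3
  Position 3 '(': depth becomes 4
  Position 4 '(': depth becomes 5
  Position 5 ')': depth becomes 4
  Position 6 '(': depth becomes 5
  Position 7 '(': depth becomes 6
  Position 8 '(': depth becomes 7
  Position 9 '(': depth becomes 8
  Position 10 '(': depth becomes 9
  Position 11 ')': depth becomes 8
  Position 12 '(': depth becomes 9
  Position 13 '(': depth becomes 10
  Position 14 ')': depth becomes 9
  Position 15 ')': depth becomes 8
  Position 16 '(': depth becomes 9
  Position 17 ')': depth becomes 8
  Position 18 ')': depth becomes 7
  Position 19 ')': depth becomes 6
  Position 20 ')': depth becomes 5
  Position 21 ')': depth becomes 4
  Position 22 ')': depth becomes 3
  Position 23 ')': depth becomes 2
  Position 24 ')': depth becomes 1
  Position 25 ')': depth becomes 0
Maximum depth reached: 10

10


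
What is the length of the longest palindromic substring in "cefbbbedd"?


Input: "cefbbbedd"
Checking substrings for palindromes:
  [3:6] "bbb" (len 3) => palindrome
  [3:5] "bb" (len 2) => palindrome
  [4:6] "bb" (len 2) => palindrome
  [7:9] "dd" (len 2) => palindrome
Longest palindromic substring: "bbb" with length 3

3


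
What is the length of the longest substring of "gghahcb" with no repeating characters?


Input: "gghahcb"
Sliding window (track last position of each char):
  Position 0 ('g'): window [0,0] length 1 -- new best
  Position 1 ('g'): repeat (last at 0), move window start to 1
  Position 1 ('g'): window [1,1] length 1
  Position 2 ('h'): window [1,2] length 2 -- new best
  Position 3 ('a'): window [1,3] length 3 -- new best
  Position 4 ('h'): repeat (last at 2), move window start to 3
  Position 4 ('h'): window [3,4] length 2
  Position 5 ('c'): window [3,5] length 3
  Position 6 ('b'): window [3,6] length 4 -- new best
Longest substring with no repeats: "ahcb" with length 4

4


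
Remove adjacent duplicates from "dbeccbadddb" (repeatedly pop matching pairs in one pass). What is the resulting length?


Input: dbeccbadddb
Stack-based adjacent duplicate removal:
  Read 'd': push. Stack: d
  Read 'b': push. Stack: db
  Read 'e': push. Stack: dbe
  Read 'c': push. Stack: dbec
  Read 'c': matches stack top 'c' => pop. Stack: dbe
  Read 'b': push. Stack: dbeb
  Read 'a': push. Stack: dbeba
  Read 'd': push. Stack: dbebad
  Read 'd': matches stack top 'd' => pop. Stack: dbeba
  Read 'd': push. Stack: dbebad
  Read 'b': push. Stack: dbebadb
Final stack: "dbebadb" (length 7)

7


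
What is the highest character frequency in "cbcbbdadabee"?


Input: cbcbbdadabee
Character counts:
  'a': 2
  'b': 4
  'c': 2
  'd': 2
  'e': 2
Maximum frequency: 4

4


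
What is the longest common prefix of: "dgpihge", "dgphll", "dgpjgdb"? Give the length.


Words: dgpihge, dgphll, dgpjgdb
  Position 0: all 'd' => match
  Position 1: all 'g' => match
  Position 2: all 'p' => match
  Position 3: ('i', 'h', 'j') => mismatch, stop
LCP = "dgp" (length 3)

3


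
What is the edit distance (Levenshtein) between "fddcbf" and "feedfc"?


Computing edit distance: "fddcbf" -> "feedfc"
DP table:
           f    e    e    d    f    c
      0    1    2    3    4    5    6
  f   1    0    1    2    3    4    5
  d   2    1    1    2    2    3    4
  d   3    2    2    2    2    3    4
  c   4    3    3    3    3    3    3
  b   5    4    4    4    4    4    4
  f   6    5    5    5    5    4    5
Edit distance = dp[6][6] = 5

5


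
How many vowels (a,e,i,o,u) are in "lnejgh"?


Input: lnejgh
Checking each character:
  'l' at position 0: consonant
  'n' at position 1: consonant
  'e' at position 2: vowel (running total: 1)
  'j' at position 3: consonant
  'g' at position 4: consonant
  'h' at position 5: consonant
Total vowels: 1

1


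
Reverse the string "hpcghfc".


Input: hpcghfc
Reading characters right to left:
  Position 6: 'c'
  Position 5: 'f'
  Position 4: 'h'
  Position 3: 'g'
  Position 2: 'c'
  Position 1: 'p'
  Position 0: 'h'
Reversed: cfhgcph

cfhgcph


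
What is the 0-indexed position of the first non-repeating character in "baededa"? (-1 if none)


Input: baededa
Character frequencies:
  'a': 2
  'b': 1
  'd': 2
  'e': 2
Scanning left to right for freq == 1:
  Position 0 ('b'): unique! => answer = 0

0


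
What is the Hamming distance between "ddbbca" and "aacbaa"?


Comparing "ddbbca" and "aacbaa" position by position:
  Position 0: 'd' vs 'a' => differ
  Position 1: 'd' vs 'a' => differ
  Position 2: 'b' vs 'c' => differ
  Position 3: 'b' vs 'b' => same
  Position 4: 'c' vs 'a' => differ
  Position 5: 'a' vs 'a' => same
Total differences (Hamming distance): 4

4


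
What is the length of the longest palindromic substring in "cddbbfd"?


Input: "cddbbfd"
Checking substrings for palindromes:
  [1:3] "dd" (len 2) => palindrome
  [3:5] "bb" (len 2) => palindrome
Longest palindromic substring: "dd" with length 2

2


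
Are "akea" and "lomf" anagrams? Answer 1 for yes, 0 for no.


Strings: "akea", "lomf"
Sorted first:  aaek
Sorted second: flmo
Differ at position 0: 'a' vs 'f' => not anagrams

0


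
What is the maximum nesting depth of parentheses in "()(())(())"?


Input: "()(())(())"
Tracking depth:
  Position 0 '(': depth becomes 1
  Position 1 ')': depth becomes 0
  Position 2 '(': depth becomes 1
  Position 3 '(': depth becomes 2
  Position 4 ')': depth becomes 1
  Position 5 ')': depth becomes 0
  Position 6 '(': depth becomes 1
  Position 7 '(': depth becomes 2
  Position 8 ')': depth becomes 1
  Position 9 ')': depth becomes 0
Maximum depth reached: 2

2


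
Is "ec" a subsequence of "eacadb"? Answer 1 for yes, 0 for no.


Check if "ec" is a subsequence of "eacadb"
Greedy scan:
  Position 0 ('e'): matches sub[0] = 'e'
  Position 1 ('a'): no match needed
  Position 2 ('c'): matches sub[1] = 'c'
  Position 3 ('a'): no match needed
  Position 4 ('d'): no match needed
  Position 5 ('b'): no match needed
All 2 characters matched => is a subsequence

1


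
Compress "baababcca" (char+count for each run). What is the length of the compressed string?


Input: baababcca
Runs:
  'b' x 1 => "b1"
  'a' x 2 => "a2"
  'b' x 1 => "b1"
  'a' x 1 => "a1"
  'b' x 1 => "b1"
  'c' x 2 => "c2"
  'a' x 1 => "a1"
Compressed: "b1a2b1a1b1c2a1"
Compressed length: 14

14


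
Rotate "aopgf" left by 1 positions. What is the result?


Input: "aopgf", rotate left by 1
First 1 characters: "a"
Remaining characters: "opgf"
Concatenate remaining + first: "opgf" + "a" = "opgfa"

opgfa


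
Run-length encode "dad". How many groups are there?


Input: dad
Scanning for consecutive runs:
  Group 1: 'd' x 1 (positions 0-0)
  Group 2: 'a' x 1 (positions 1-1)
  Group 3: 'd' x 1 (positions 2-2)
Total groups: 3

3


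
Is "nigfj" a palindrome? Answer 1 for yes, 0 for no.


Input: nigfj
Reversed: jfgin
  Compare pos 0 ('n') with pos 4 ('j'): MISMATCH
  Compare pos 1 ('i') with pos 3 ('f'): MISMATCH
Result: not a palindrome

0


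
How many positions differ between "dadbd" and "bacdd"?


Comparing "dadbd" and "bacdd" position by position:
  Position 0: 'd' vs 'b' => DIFFER
  Position 1: 'a' vs 'a' => same
  Position 2: 'd' vs 'c' => DIFFER
  Position 3: 'b' vs 'd' => DIFFER
  Position 4: 'd' vs 'd' => same
Positions that differ: 3

3


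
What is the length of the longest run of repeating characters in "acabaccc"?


Input: "acabaccc"
Scanning for longest run:
  Position 1 ('c'): new char, reset run to 1
  Position 2 ('a'): new char, reset run to 1
  Position 3 ('b'): new char, reset run to 1
  Position 4 ('a'): new char, reset run to 1
  Position 5 ('c'): new char, reset run to 1
  Position 6 ('c'): continues run of 'c', length=2
  Position 7 ('c'): continues run of 'c', length=3
Longest run: 'c' with length 3

3


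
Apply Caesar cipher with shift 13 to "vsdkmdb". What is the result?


Caesar cipher: shift "vsdkmdb" by 13
  'v' (pos 21) + 13 = pos 8 = 'i'
  's' (pos 18) + 13 = pos 5 = 'f'
  'd' (pos 3) + 13 = pos 16 = 'q'
  'k' (pos 10) + 13 = pos 23 = 'x'
  'm' (pos 12) + 13 = pos 25 = 'z'
  'd' (pos 3) + 13 = pos 16 = 'q'
  'b' (pos 1) + 13 = pos 14 = 'o'
Result: ifqxzqo

ifqxzqo


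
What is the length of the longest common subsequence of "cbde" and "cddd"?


LCS of "cbde" and "cddd"
DP table:
           c    d    d    d
      0    0    0    0    0
  c   0    1    1    1    1
  b   0    1    1    1    1
  d   0    1    2    2    2
  e   0    1    2    2    2
LCS length = dp[4][4] = 2

2


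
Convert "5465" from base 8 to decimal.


Input: "5465" in base 8
Positional expansion:
  Digit '5' (value 5) x 8^3 = 2560
  Digit '4' (value 4) x 8^2 = 256
  Digit '6' (value 6) x 8^1 = 48
  Digit '5' (value 5) x 8^0 = 5
Sum = 2869

2869


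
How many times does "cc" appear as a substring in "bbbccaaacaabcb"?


Searching for "cc" in "bbbccaaacaabcb"
Scanning each position:
  Position 0: "bb" => no
  Position 1: "bb" => no
  Position 2: "bc" => no
  Position 3: "cc" => MATCH
  Position 4: "ca" => no
  Position 5: "aa" => no
  Position 6: "aa" => no
  Position 7: "ac" => no
  Position 8: "ca" => no
  Position 9: "aa" => no
  Position 10: "ab" => no
  Position 11: "bc" => no
  Position 12: "cb" => no
Total occurrences: 1

1


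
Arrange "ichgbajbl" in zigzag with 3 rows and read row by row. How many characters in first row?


Zigzag "ichgbajbl" into 3 rows:
Placing characters:
  'i' => row 0
  'c' => row 1
  'h' => row 2
  'g' => row 1
  'b' => row 0
  'a' => row 1
  'j' => row 2
  'b' => row 1
  'l' => row 0
Rows:
  Row 0: "ibl"
  Row 1: "cgab"
  Row 2: "hj"
First row length: 3

3


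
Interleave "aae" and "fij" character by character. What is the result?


Interleaving "aae" and "fij":
  Position 0: 'a' from first, 'f' from second => "af"
  Position 1: 'a' from first, 'i' from second => "ai"
  Position 2: 'e' from first, 'j' from second => "ej"
Result: afaiej

afaiej


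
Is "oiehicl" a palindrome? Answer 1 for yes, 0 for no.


Input: oiehicl
Reversed: lciheio
  Compare pos 0 ('o') with pos 6 ('l'): MISMATCH
  Compare pos 1 ('i') with pos 5 ('c'): MISMATCH
  Compare pos 2 ('e') with pos 4 ('i'): MISMATCH
Result: not a palindrome

0


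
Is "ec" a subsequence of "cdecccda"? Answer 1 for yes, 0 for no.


Check if "ec" is a subsequence of "cdecccda"
Greedy scan:
  Position 0 ('c'): no match needed
  Position 1 ('d'): no match needed
  Position 2 ('e'): matches sub[0] = 'e'
  Position 3 ('c'): matches sub[1] = 'c'
  Position 4 ('c'): no match needed
  Position 5 ('c'): no match needed
  Position 6 ('d'): no match needed
  Position 7 ('a'): no match needed
All 2 characters matched => is a subsequence

1


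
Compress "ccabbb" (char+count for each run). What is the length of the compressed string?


Input: ccabbb
Runs:
  'c' x 2 => "c2"
  'a' x 1 => "a1"
  'b' x 3 => "b3"
Compressed: "c2a1b3"
Compressed length: 6

6


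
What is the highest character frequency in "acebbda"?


Input: acebbda
Character counts:
  'a': 2
  'b': 2
  'c': 1
  'd': 1
  'e': 1
Maximum frequency: 2

2


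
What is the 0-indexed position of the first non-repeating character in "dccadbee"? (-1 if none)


Input: dccadbee
Character frequencies:
  'a': 1
  'b': 1
  'c': 2
  'd': 2
  'e': 2
Scanning left to right for freq == 1:
  Position 0 ('d'): freq=2, skip
  Position 1 ('c'): freq=2, skip
  Position 2 ('c'): freq=2, skip
  Position 3 ('a'): unique! => answer = 3

3


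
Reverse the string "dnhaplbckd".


Input: dnhaplbckd
Reading characters right to left:
  Position 9: 'd'
  Position 8: 'k'
  Position 7: 'c'
  Position 6: 'b'
  Position 5: 'l'
  Position 4: 'p'
  Position 3: 'a'
  Position 2: 'h'
  Position 1: 'n'
  Position 0: 'd'
Reversed: dkcblpahnd

dkcblpahnd


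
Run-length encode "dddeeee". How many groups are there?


Input: dddeeee
Scanning for consecutive runs:
  Group 1: 'd' x 3 (positions 0-2)
  Group 2: 'e' x 4 (positions 3-6)
Total groups: 2

2


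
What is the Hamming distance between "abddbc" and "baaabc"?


Comparing "abddbc" and "baaabc" position by position:
  Position 0: 'a' vs 'b' => differ
  Position 1: 'b' vs 'a' => differ
  Position 2: 'd' vs 'a' => differ
  Position 3: 'd' vs 'a' => differ
  Position 4: 'b' vs 'b' => same
  Position 5: 'c' vs 'c' => same
Total differences (Hamming distance): 4

4


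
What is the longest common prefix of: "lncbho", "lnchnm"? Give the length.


Words: lncbho, lnchnm
  Position 0: all 'l' => match
  Position 1: all 'n' => match
  Position 2: all 'c' => match
  Position 3: ('b', 'h') => mismatch, stop
LCP = "lnc" (length 3)

3


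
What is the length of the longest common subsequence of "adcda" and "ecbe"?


LCS of "adcda" and "ecbe"
DP table:
           e    c    b    e
      0    0    0    0    0
  a   0    0    0    0    0
  d   0    0    0    0    0
  c   0    0    1    1    1
  d   0    0    1    1    1
  a   0    0    1    1    1
LCS length = dp[5][4] = 1

1


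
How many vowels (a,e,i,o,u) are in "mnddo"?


Input: mnddo
Checking each character:
  'm' at position 0: consonant
  'n' at position 1: consonant
  'd' at position 2: consonant
  'd' at position 3: consonant
  'o' at position 4: vowel (running total: 1)
Total vowels: 1

1


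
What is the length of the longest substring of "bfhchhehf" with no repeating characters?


Input: "bfhchhehf"
Sliding window (track last position of each char):
  Position 0 ('b'): window [0,0] length 1 -- new best
  Position 1 ('f'): window [0,1] length 2 -- new best
  Position 2 ('h'): window [0,2] length 3 -- new best
  Position 3 ('c'): window [0,3] length 4 -- new best
  Position 4 ('h'): repeat (last at 2), move window start to 3
  Position 4 ('h'): window [3,4] length 2
  Position 5 ('h'): repeat (last at 4), move window start to 5
  Position 5 ('h'): window [5,5] length 1
  Position 6 ('e'): window [5,6] length 2
  Position 7 ('h'): repeat (last at 5), move window start to 6
  Position 7 ('h'): window [6,7] length 2
  Position 8 ('f'): window [6,8] length 3
Longest substring with no repeats: "bfhc" with length 4

4


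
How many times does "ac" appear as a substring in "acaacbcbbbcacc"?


Searching for "ac" in "acaacbcbbbcacc"
Scanning each position:
  Position 0: "ac" => MATCH
  Position 1: "ca" => no
  Position 2: "aa" => no
  Position 3: "ac" => MATCH
  Position 4: "cb" => no
  Position 5: "bc" => no
  Position 6: "cb" => no
  Position 7: "bb" => no
  Position 8: "bb" => no
  Position 9: "bc" => no
  Position 10: "ca" => no
  Position 11: "ac" => MATCH
  Position 12: "cc" => no
Total occurrences: 3

3


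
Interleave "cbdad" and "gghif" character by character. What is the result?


Interleaving "cbdad" and "gghif":
  Position 0: 'c' from first, 'g' from second => "cg"
  Position 1: 'b' from first, 'g' from second => "bg"
  Position 2: 'd' from first, 'h' from second => "dh"
  Position 3: 'a' from first, 'i' from second => "ai"
  Position 4: 'd' from first, 'f' from second => "df"
Result: cgbgdhaidf

cgbgdhaidf


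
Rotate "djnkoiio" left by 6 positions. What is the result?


Input: "djnkoiio", rotate left by 6
First 6 characters: "djnkoi"
Remaining characters: "io"
Concatenate remaining + first: "io" + "djnkoi" = "iodjnkoi"

iodjnkoi


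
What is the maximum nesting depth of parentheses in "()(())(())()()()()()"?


Input: "()(())(())()()()()()"
Tracking depth:
  Position 0 '(': depth becomes 1
  Position 1 ')': depth becomes 0
  Position 2 '(': depth becomes 1
  Position 3 '(': depth becomes 2
  Position 4 ')': depth becomes 1
  Position 5 ')': depth becomes 0
  Position 6 '(': depth becomes 1
  Position 7 '(': depth becomes 2
  Position 8 ')': depth becomes 1
  Position 9 ')': depth becomes 0
  Position 10 '(': depth becomes 1
  Position 11 ')': depth becomes 0
  Position 12 '(': depth becomes 1
  Position 13 ')': depth becomes 0
  Position 14 '(': depth becomes 1
  Position 15 ')': depth becomes 0
  Position 16 '(': depth becomes 1
  Position 17 ')': depth becomes 0
  Position 18 '(': depth becomes 1
  Position 19 ')': depth becomes 0
Maximum depth reached: 2

2


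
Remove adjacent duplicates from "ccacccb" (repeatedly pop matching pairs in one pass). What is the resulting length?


Input: ccacccb
Stack-based adjacent duplicate removal:
  Read 'c': push. Stack: c
  Read 'c': matches stack top 'c' => pop. Stack: (empty)
  Read 'a': push. Stack: a
  Read 'c': push. Stack: ac
  Read 'c': matches stack top 'c' => pop. Stack: a
  Read 'c': push. Stack: ac
  Read 'b': push. Stack: acb
Final stack: "acb" (length 3)

3


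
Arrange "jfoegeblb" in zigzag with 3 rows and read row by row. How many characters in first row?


Zigzag "jfoegeblb" into 3 rows:
Placing characters:
  'j' => row 0
  'f' => row 1
  'o' => row 2
  'e' => row 1
  'g' => row 0
  'e' => row 1
  'b' => row 2
  'l' => row 1
  'b' => row 0
Rows:
  Row 0: "jgb"
  Row 1: "feel"
  Row 2: "ob"
First row length: 3

3


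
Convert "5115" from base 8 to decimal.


Input: "5115" in base 8
Positional expansion:
  Digit '5' (value 5) x 8^3 = 2560
  Digit '1' (value 1) x 8^2 = 64
  Digit '1' (value 1) x 8^1 = 8
  Digit '5' (value 5) x 8^0 = 5
Sum = 2637

2637


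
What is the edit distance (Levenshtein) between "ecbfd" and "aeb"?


Computing edit distance: "ecbfd" -> "aeb"
DP table:
           a    e    b
      0    1    2    3
  e   1    1    1    2
  c   2    2    2    2
  b   3    3    3    2
  f   4    4    4    3
  d   5    5    5    4
Edit distance = dp[5][3] = 4

4


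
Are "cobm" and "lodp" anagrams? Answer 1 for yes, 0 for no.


Strings: "cobm", "lodp"
Sorted first:  bcmo
Sorted second: dlop
Differ at position 0: 'b' vs 'd' => not anagrams

0


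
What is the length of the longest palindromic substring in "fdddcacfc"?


Input: "fdddcacfc"
Checking substrings for palindromes:
  [1:4] "ddd" (len 3) => palindrome
  [4:7] "cac" (len 3) => palindrome
  [6:9] "cfc" (len 3) => palindrome
  [1:3] "dd" (len 2) => palindrome
  [2:4] "dd" (len 2) => palindrome
Longest palindromic substring: "ddd" with length 3

3


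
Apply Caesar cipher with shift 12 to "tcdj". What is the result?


Caesar cipher: shift "tcdj" by 12
  't' (pos 19) + 12 = pos 5 = 'f'
  'c' (pos 2) + 12 = pos 14 = 'o'
  'd' (pos 3) + 12 = pos 15 = 'p'
  'j' (pos 9) + 12 = pos 21 = 'v'
Result: fopv

fopv


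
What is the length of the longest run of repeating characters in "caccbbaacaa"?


Input: "caccbbaacaa"
Scanning for longest run:
  Position 1 ('a'): new char, reset run to 1
  Position 2 ('c'): new char, reset run to 1
  Position 3 ('c'): continues run of 'c', length=2
  Position 4 ('b'): new char, reset run to 1
  Position 5 ('b'): continues run of 'b', length=2
  Position 6 ('a'): new char, reset run to 1
  Position 7 ('a'): continues run of 'a', length=2
  Position 8 ('c'): new char, reset run to 1
  Position 9 ('a'): new char, reset run to 1
  Position 10 ('a'): continues run of 'a', length=2
Longest run: 'c' with length 2

2


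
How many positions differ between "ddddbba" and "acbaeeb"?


Comparing "ddddbba" and "acbaeeb" position by position:
  Position 0: 'd' vs 'a' => DIFFER
  Position 1: 'd' vs 'c' => DIFFER
  Position 2: 'd' vs 'b' => DIFFER
  Position 3: 'd' vs 'a' => DIFFER
  Position 4: 'b' vs 'e' => DIFFER
  Position 5: 'b' vs 'e' => DIFFER
  Position 6: 'a' vs 'b' => DIFFER
Positions that differ: 7

7


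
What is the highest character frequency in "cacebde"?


Input: cacebde
Character counts:
  'a': 1
  'b': 1
  'c': 2
  'd': 1
  'e': 2
Maximum frequency: 2

2


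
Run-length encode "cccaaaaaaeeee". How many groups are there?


Input: cccaaaaaaeeee
Scanning for consecutive runs:
  Group 1: 'c' x 3 (positions 0-2)
  Group 2: 'a' x 6 (positions 3-8)
  Group 3: 'e' x 4 (positions 9-12)
Total groups: 3

3


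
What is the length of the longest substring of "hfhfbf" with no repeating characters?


Input: "hfhfbf"
Sliding window (track last position of each char):
  Position 0 ('h'): window [0,0] length 1 -- new best
  Position 1 ('f'): window [0,1] length 2 -- new best
  Position 2 ('h'): repeat (last at 0), move window start to 1
  Position 2 ('h'): window [1,2] length 2
  Position 3 ('f'): repeat (last at 1), move window start to 2
  Position 3 ('f'): window [2,3] length 2
  Position 4 ('b'): window [2,4] length 3 -- new best
  Position 5 ('f'): repeat (last at 3), move window start to 4
  Position 5 ('f'): window [4,5] length 2
Longest substring with no repeats: "hfb" with length 3

3


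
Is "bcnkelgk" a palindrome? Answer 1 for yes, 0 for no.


Input: bcnkelgk
Reversed: kglekncb
  Compare pos 0 ('b') with pos 7 ('k'): MISMATCH
  Compare pos 1 ('c') with pos 6 ('g'): MISMATCH
  Compare pos 2 ('n') with pos 5 ('l'): MISMATCH
  Compare pos 3 ('k') with pos 4 ('e'): MISMATCH
Result: not a palindrome

0


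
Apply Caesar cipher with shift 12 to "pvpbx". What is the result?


Caesar cipher: shift "pvpbx" by 12
  'p' (pos 15) + 12 = pos 1 = 'b'
  'v' (pos 21) + 12 = pos 7 = 'h'
  'p' (pos 15) + 12 = pos 1 = 'b'
  'b' (pos 1) + 12 = pos 13 = 'n'
  'x' (pos 23) + 12 = pos 9 = 'j'
Result: bhbnj

bhbnj


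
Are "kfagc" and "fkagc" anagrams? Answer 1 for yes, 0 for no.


Strings: "kfagc", "fkagc"
Sorted first:  acfgk
Sorted second: acfgk
Sorted forms match => anagrams

1


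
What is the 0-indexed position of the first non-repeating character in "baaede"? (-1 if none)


Input: baaede
Character frequencies:
  'a': 2
  'b': 1
  'd': 1
  'e': 2
Scanning left to right for freq == 1:
  Position 0 ('b'): unique! => answer = 0

0


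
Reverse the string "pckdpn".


Input: pckdpn
Reading characters right to left:
  Position 5: 'n'
  Position 4: 'p'
  Position 3: 'd'
  Position 2: 'k'
  Position 1: 'c'
  Position 0: 'p'
Reversed: npdkcp

npdkcp


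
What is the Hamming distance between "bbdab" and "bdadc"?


Comparing "bbdab" and "bdadc" position by position:
  Position 0: 'b' vs 'b' => same
  Position 1: 'b' vs 'd' => differ
  Position 2: 'd' vs 'a' => differ
  Position 3: 'a' vs 'd' => differ
  Position 4: 'b' vs 'c' => differ
Total differences (Hamming distance): 4

4


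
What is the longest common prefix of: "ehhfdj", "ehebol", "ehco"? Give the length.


Words: ehhfdj, ehebol, ehco
  Position 0: all 'e' => match
  Position 1: all 'h' => match
  Position 2: ('h', 'e', 'c') => mismatch, stop
LCP = "eh" (length 2)

2


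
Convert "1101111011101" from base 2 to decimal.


Input: "1101111011101" in base 2
Positional expansion:
  Digit '1' (value 1) x 2^12 = 4096
  Digit '1' (value 1) x 2^11 = 2048
  Digit '0' (value 0) x 2^10 = 0
  Digit '1' (value 1) x 2^9 = 512
  Digit '1' (value 1) x 2^8 = 256
  Digit '1' (value 1) x 2^7 = 128
  Digit '1' (value 1) x 2^6 = 64
  Digit '0' (value 0) x 2^5 = 0
  Digit '1' (value 1) x 2^4 = 16
  Digit '1' (value 1) x 2^3 = 8
  Digit '1' (value 1) x 2^2 = 4
  Digit '0' (value 0) x 2^1 = 0
  Digit '1' (value 1) x 2^0 = 1
Sum = 7133

7133


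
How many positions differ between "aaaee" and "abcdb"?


Comparing "aaaee" and "abcdb" position by position:
  Position 0: 'a' vs 'a' => same
  Position 1: 'a' vs 'b' => DIFFER
  Position 2: 'a' vs 'c' => DIFFER
  Position 3: 'e' vs 'd' => DIFFER
  Position 4: 'e' vs 'b' => DIFFER
Positions that differ: 4

4


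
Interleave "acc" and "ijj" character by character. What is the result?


Interleaving "acc" and "ijj":
  Position 0: 'a' from first, 'i' from second => "ai"
  Position 1: 'c' from first, 'j' from second => "cj"
  Position 2: 'c' from first, 'j' from second => "cj"
Result: aicjcj

aicjcj


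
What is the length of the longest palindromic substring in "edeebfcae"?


Input: "edeebfcae"
Checking substrings for palindromes:
  [0:3] "ede" (len 3) => palindrome
  [2:4] "ee" (len 2) => palindrome
Longest palindromic substring: "ede" with length 3

3


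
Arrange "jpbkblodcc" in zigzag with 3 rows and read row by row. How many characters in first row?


Zigzag "jpbkblodcc" into 3 rows:
Placing characters:
  'j' => row 0
  'p' => row 1
  'b' => row 2
  'k' => row 1
  'b' => row 0
  'l' => row 1
  'o' => row 2
  'd' => row 1
  'c' => row 0
  'c' => row 1
Rows:
  Row 0: "jbc"
  Row 1: "pkldc"
  Row 2: "bo"
First row length: 3

3


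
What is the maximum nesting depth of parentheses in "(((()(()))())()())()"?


Input: "(((()(()))())()())()"
Tracking depth:
  Position 0 '(': depth becomes 1
  Position 1 '(': depth becomes 2
  Position 2 '(': depth becomes 3
  Position 3 '(': depth becomes 4
  Position 4 ')': depth becomes 3
  Position 5 '(': depth becomes 4
  Position 6 '(': depth becomes 5
  Position 7 ')': depth becomes 4
  Position 8 ')': depth becomes 3
  Position 9 ')': depth becomes 2
  Position 10 '(': depth becomes 3
  Position 11 ')': depth becomes 2
  Position 12 ')': depth becomes 1
  Position 13 '(': depth becomes 2
  Position 14 ')': depth becomes 1
  Position 15 '(': depth becomes 2
  Position 16 ')': depth becomes 1
  Position 17 ')': depth becomes 0
  Position 18 '(': depth becomes 1
  Position 19 ')': depth becomes 0
Maximum depth reached: 5

5


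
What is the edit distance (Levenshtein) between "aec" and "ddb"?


Computing edit distance: "aec" -> "ddb"
DP table:
           d    d    b
      0    1    2    3
  a   1    1    2    3
  e   2    2    2    3
  c   3    3    3    3
Edit distance = dp[3][3] = 3

3


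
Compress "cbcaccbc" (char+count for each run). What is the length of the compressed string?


Input: cbcaccbc
Runs:
  'c' x 1 => "c1"
  'b' x 1 => "b1"
  'c' x 1 => "c1"
  'a' x 1 => "a1"
  'c' x 2 => "c2"
  'b' x 1 => "b1"
  'c' x 1 => "c1"
Compressed: "c1b1c1a1c2b1c1"
Compressed length: 14

14


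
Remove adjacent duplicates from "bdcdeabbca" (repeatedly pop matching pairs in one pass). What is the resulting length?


Input: bdcdeabbca
Stack-based adjacent duplicate removal:
  Read 'b': push. Stack: b
  Read 'd': push. Stack: bd
  Read 'c': push. Stack: bdc
  Read 'd': push. Stack: bdcd
  Read 'e': push. Stack: bdcde
  Read 'a': push. Stack: bdcdea
  Read 'b': push. Stack: bdcdeab
  Read 'b': matches stack top 'b' => pop. Stack: bdcdea
  Read 'c': push. Stack: bdcdeac
  Read 'a': push. Stack: bdcdeaca
Final stack: "bdcdeaca" (length 8)

8


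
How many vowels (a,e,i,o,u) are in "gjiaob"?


Input: gjiaob
Checking each character:
  'g' at position 0: consonant
  'j' at position 1: consonant
  'i' at position 2: vowel (running total: 1)
  'a' at position 3: vowel (running total: 2)
  'o' at position 4: vowel (running total: 3)
  'b' at position 5: consonant
Total vowels: 3

3


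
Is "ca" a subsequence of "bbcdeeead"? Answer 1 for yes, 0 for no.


Check if "ca" is a subsequence of "bbcdeeead"
Greedy scan:
  Position 0 ('b'): no match needed
  Position 1 ('b'): no match needed
  Position 2 ('c'): matches sub[0] = 'c'
  Position 3 ('d'): no match needed
  Position 4 ('e'): no match needed
  Position 5 ('e'): no match needed
  Position 6 ('e'): no match needed
  Position 7 ('a'): matches sub[1] = 'a'
  Position 8 ('d'): no match needed
All 2 characters matched => is a subsequence

1


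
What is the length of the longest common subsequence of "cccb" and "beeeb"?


LCS of "cccb" and "beeeb"
DP table:
           b    e    e    e    b
      0    0    0    0    0    0
  c   0    0    0    0    0    0
  c   0    0    0    0    0    0
  c   0    0    0    0    0    0
  b   0    1    1    1    1    1
LCS length = dp[4][5] = 1

1


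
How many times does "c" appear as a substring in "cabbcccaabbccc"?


Searching for "c" in "cabbcccaabbccc"
Scanning each position:
  Position 0: "c" => MATCH
  Position 1: "a" => no
  Position 2: "b" => no
  Position 3: "b" => no
  Position 4: "c" => MATCH
  Position 5: "c" => MATCH
  Position 6: "c" => MATCH
  Position 7: "a" => no
  Position 8: "a" => no
  Position 9: "b" => no
  Position 10: "b" => no
  Position 11: "c" => MATCH
  Position 12: "c" => MATCH
  Position 13: "c" => MATCH
Total occurrences: 7

7


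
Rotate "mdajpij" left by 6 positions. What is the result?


Input: "mdajpij", rotate left by 6
First 6 characters: "mdajpi"
Remaining characters: "j"
Concatenate remaining + first: "j" + "mdajpi" = "jmdajpi"

jmdajpi


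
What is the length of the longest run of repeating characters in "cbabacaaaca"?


Input: "cbabacaaaca"
Scanning for longest run:
  Position 1 ('b'): new char, reset run to 1
  Position 2 ('a'): new char, reset run to 1
  Position 3 ('b'): new char, reset run to 1
  Position 4 ('a'): new char, reset run to 1
  Position 5 ('c'): new char, reset run to 1
  Position 6 ('a'): new char, reset run to 1
  Position 7 ('a'): continues run of 'a', length=2
  Position 8 ('a'): continues run of 'a', length=3
  Position 9 ('c'): new char, reset run to 1
  Position 10 ('a'): new char, reset run to 1
Longest run: 'a' with length 3

3


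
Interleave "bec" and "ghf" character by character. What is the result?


Interleaving "bec" and "ghf":
  Position 0: 'b' from first, 'g' from second => "bg"
  Position 1: 'e' from first, 'h' from second => "eh"
  Position 2: 'c' from first, 'f' from second => "cf"
Result: bgehcf

bgehcf


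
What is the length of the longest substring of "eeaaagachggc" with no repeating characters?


Input: "eeaaagachggc"
Sliding window (track last position of each char):
  Position 0 ('e'): window [0,0] length 1 -- new best
  Position 1 ('e'): repeat (last at 0), move window start to 1
  Position 1 ('e'): window [1,1] length 1
  Position 2 ('a'): window [1,2] length 2 -- new best
  Position 3 ('a'): repeat (last at 2), move window start to 3
  Position 3 ('a'): window [3,3] length 1
  Position 4 ('a'): repeat (last at 3), move window start to 4
  Position 4 ('a'): window [4,4] length 1
  Position 5 ('g'): window [4,5] length 2
  Position 6 ('a'): repeat (last at 4), move window start to 5
  Position 6 ('a'): window [5,6] length 2
  Position 7 ('c'): window [5,7] length 3 -- new best
  Position 8 ('h'): window [5,8] length 4 -- new best
  Position 9 ('g'): repeat (last at 5), move window start to 6
  Position 9 ('g'): window [6,9] length 4
  Position 10 ('g'): repeat (last at 9), move window start to 10
  Position 10 ('g'): window [10,10] length 1
  Position 11 ('c'): window [10,11] length 2
Longest substring with no repeats: "gach" with length 4

4


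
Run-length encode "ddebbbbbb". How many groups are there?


Input: ddebbbbbb
Scanning for consecutive runs:
  Group 1: 'd' x 2 (positions 0-1)
  Group 2: 'e' x 1 (positions 2-2)
  Group 3: 'b' x 6 (positions 3-8)
Total groups: 3

3


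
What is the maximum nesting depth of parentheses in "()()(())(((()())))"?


Input: "()()(())(((()())))"
Tracking depth:
  Position 0 '(': depth becomes 1
  Position 1 ')': depth becomes 0
  Position 2 '(': depth becomes 1
  Position 3 ')': depth becomes 0
  Position 4 '(': depth becomes 1
  Position 5 '(': depth becomes 2
  Position 6 ')': depth becomes 1
  Position 7 ')': depth becomes 0
  Position 8 '(': depth becomes 1
  Position 9 '(': depth becomes 2
  Position 10 '(': depth becomes 3
  Position 11 '(': depth becomes 4
  Position 12 ')': depth becomes 3
  Position 13 '(': depth becomes 4
  Position 14 ')': depth becomes 3
  Position 15 ')': depth becomes 2
  Position 16 ')': depth becomes 1
  Position 17 ')': depth becomes 0
Maximum depth reached: 4

4
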